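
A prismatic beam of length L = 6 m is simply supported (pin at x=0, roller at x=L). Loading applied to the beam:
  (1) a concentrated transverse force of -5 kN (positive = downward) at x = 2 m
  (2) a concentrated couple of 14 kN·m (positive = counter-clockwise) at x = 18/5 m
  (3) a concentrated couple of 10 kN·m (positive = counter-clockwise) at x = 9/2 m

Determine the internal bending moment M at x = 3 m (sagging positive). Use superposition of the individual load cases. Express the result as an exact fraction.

M(3) = 7 kN·m

Load 1 — point force P=-5 kN at a=2 m (b=L-a=4):
  M_1 = Pa(L-x)/L  [x>a] = (-5)·2·(6-3)/6 = -5 kN·m
Load 2 — applied couple M₀=14 kN·m at a=18/5 m (b=L-a=12/5):
  M_2 = M₀x/L  [x≤a] = 14·3/6 = 7 kN·m
Load 3 — applied couple M₀=10 kN·m at a=9/2 m (b=L-a=3/2):
  M_3 = M₀x/L  [x≤a] = 10·3/6 = 5 kN·m
Superposition: M = Σ M_i = 7 kN·m ≈ 7.000000 kN·m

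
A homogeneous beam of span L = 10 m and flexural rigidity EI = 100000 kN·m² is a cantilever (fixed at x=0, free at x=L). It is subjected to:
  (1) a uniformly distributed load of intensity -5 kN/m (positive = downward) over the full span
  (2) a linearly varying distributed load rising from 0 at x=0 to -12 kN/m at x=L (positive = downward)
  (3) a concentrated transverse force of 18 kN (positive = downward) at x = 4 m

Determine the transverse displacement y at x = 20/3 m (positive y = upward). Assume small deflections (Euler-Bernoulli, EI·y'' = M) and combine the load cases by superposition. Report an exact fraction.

Load 1 — uniform load w=-5 kN/m over full span:
  y_1 = -wx²(x²-4Lx+6L²)/(24EI) = -(-5)·(20/3)²·((20/3)²-4·10·(20/3)+6·10²)/(24·100000) = 17/486 m
Load 2 — triangular load w₀=-12 kN/m (0→w₀ over full span):
  y_2 = (w₀Lx³/12-w₀L²x²/6-w₀x⁵/(120L))/EI = ((-12)·10·(20/3)³/12-(-12)·10²·(20/3)²/6-(-12)·(20/3)⁵/(120·10))/100000 = 368/6075 m
Load 3 — point force P=18 kN at a=4 m (b=L-a=6):
  y_3 = -Pa²(3x-a)/(6EI)  [x>a] = -18·4²·(3·(20/3)-4)/(6·100000) = -24/3125 m
Superposition: y = Σ y_i = 4943/56250 m ≈ 0.087876 m

y(20/3) = 4943/56250 m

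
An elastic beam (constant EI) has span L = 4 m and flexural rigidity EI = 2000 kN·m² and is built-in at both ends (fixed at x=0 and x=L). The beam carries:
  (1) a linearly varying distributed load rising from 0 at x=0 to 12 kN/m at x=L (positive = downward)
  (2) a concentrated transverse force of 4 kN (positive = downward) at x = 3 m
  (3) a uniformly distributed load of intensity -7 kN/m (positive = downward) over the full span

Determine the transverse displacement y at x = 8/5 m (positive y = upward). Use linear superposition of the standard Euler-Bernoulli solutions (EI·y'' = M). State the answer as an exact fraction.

y(8/5) = 1339/11718750 m

Load 1 — triangular load w₀=12 kN/m (0→w₀ over full span):
  y_1 = -w₀x²(L-x)²(x+2L)/(120LEI) = -12·(8/5)²·(4-(8/5))²·((8/5)+2·4)/(120·4·2000) = -3456/1953125 m
Load 2 — point force P=4 kN at a=3 m (b=L-a=1):
  y_2 = -Pb²x²(3aL-(3a+b)x)/(6L³EI)  [x≤a] = -4·1²·(8/5)²·(3·3·4-(3·3+1)·(8/5))/(6·4³·2000) = -1/3750 m
Load 3 — uniform load w=-7 kN/m over full span:
  y_3 = -wx²(L-x)²/(24EI) = -(-7)·(8/5)²·(4-(8/5))²/(24·2000) = 168/78125 m
Superposition: y = Σ y_i = 1339/11718750 m ≈ 0.000114 m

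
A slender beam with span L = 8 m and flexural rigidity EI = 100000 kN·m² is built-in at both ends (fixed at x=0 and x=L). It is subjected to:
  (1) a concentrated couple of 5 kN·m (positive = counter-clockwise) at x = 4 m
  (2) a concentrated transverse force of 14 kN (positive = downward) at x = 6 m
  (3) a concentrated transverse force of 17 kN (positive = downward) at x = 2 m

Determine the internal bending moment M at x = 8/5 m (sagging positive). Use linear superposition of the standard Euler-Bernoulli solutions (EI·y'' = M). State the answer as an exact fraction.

M(8/5) = 93/40 kN·m

Load 1 — applied couple M₀=5 kN·m at a=4 m (b=L-a=4):
  M_1 = R_Ax - M_A  [x≤a] with R_A=15/16, M_A=5/4 = (15/16)·(8/5) - (5/4) = 1/4 kN·m
Load 2 — point force P=14 kN at a=6 m (b=L-a=2):
  M_2 = Pb²(3a+b)x/L³ - Pab²/L²  [x≤a] = 14·2²·(3·6+2)·(8/5)/8³ - 14·6·2²/8² = -7/4 kN·m
Load 3 — point force P=17 kN at a=2 m (b=L-a=6):
  M_3 = Pb²(3a+b)x/L³ - Pab²/L²  [x≤a] = 17·6²·(3·2+6)·(8/5)/8³ - 17·2·6²/8² = 153/40 kN·m
Superposition: M = Σ M_i = 93/40 kN·m ≈ 2.325000 kN·m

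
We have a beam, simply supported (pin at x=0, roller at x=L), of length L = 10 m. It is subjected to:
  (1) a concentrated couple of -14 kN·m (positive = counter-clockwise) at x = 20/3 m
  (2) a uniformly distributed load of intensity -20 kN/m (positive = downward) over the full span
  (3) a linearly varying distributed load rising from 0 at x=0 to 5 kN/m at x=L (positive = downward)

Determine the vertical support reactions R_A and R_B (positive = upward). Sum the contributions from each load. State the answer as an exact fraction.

Load 1 — applied couple M₀=-14 kN·m at a=20/3 m (b=L-a=10/3):
  R_A = M₀/L = (-14)/10 = -7/5 kN
  R_B = -M₀/L = -(-14)/10 = 7/5 kN
Load 2 — uniform load w=-20 kN/m over full span:
  R_A = wL/2 = (-20)·10/2 = -100 kN
  R_B = wL/2 = (-20)·10/2 = -100 kN
Load 3 — triangular load w₀=5 kN/m (0→w₀ over full span):
  R_A = w₀L/6 = 5·10/6 = 25/3 kN
  R_B = w₀L/3 = 5·10/3 = 50/3 kN
Superposition: R_A = -1396/15 kN, R_B = -1229/15 kN

R_A = -1396/15 kN, R_B = -1229/15 kN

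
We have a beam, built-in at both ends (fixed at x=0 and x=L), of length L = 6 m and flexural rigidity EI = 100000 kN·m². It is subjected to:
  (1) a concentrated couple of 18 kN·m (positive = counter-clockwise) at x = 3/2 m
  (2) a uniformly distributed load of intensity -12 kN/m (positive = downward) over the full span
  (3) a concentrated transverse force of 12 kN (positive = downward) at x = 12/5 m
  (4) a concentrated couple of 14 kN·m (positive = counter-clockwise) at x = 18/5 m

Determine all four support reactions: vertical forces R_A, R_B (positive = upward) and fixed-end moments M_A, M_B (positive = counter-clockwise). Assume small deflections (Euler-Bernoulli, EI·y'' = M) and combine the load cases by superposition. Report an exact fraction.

R_A = -21489/1000 kN, M_A = -24527/1000 kN·m, R_B = -38511/1000 kN, M_B = 36393/1000 kN·m

Load 1 — applied couple M₀=18 kN·m at a=3/2 m (b=L-a=9/2):
  R_A = 6M₀ab/L³ = 6·18·(3/2)·(9/2)/6³ = 27/8 kN
  M_A = M₀b(2a-b)/L² = 18·(9/2)·(2·(3/2)-(9/2))/6² = -27/8 kN·m
  R_B = -6M₀ab/L³ = -6·18·(3/2)·(9/2)/6³ = -27/8 kN
  M_B = M₀a(2b-a)/L² = 18·(3/2)·(2·(9/2)-(3/2))/6² = 45/8 kN·m
Load 2 — uniform load w=-12 kN/m over full span:
  R_A = wL/2 = (-12)·6/2 = -36 kN
  M_A = wL²/12 = (-12)·6²/12 = -36 kN·m
  R_B = wL/2 = (-12)·6/2 = -36 kN
  M_B = -wL²/12 = -(-12)·6²/12 = 36 kN·m
Load 3 — point force P=12 kN at a=12/5 m (b=L-a=18/5):
  R_A = Pb²(3a+b)/L³ = 12·(18/5)²·(3·(12/5)+(18/5))/6³ = 972/125 kN
  M_A = Pab²/L² = 12·(12/5)·(18/5)²/6² = 1296/125 kN·m
  R_B = Pa²(a+3b)/L³ = 12·(12/5)²·((12/5)+3·(18/5))/6³ = 528/125 kN
  M_B = -Pa²b/L² = -12·(12/5)²·(18/5)/6² = -864/125 kN·m
Load 4 — applied couple M₀=14 kN·m at a=18/5 m (b=L-a=12/5):
  R_A = 6M₀ab/L³ = 6·14·(18/5)·(12/5)/6³ = 84/25 kN
  M_A = M₀b(2a-b)/L² = 14·(12/5)·(2·(18/5)-(12/5))/6² = 112/25 kN·m
  R_B = -6M₀ab/L³ = -6·14·(18/5)·(12/5)/6³ = -84/25 kN
  M_B = M₀a(2b-a)/L² = 14·(18/5)·(2·(12/5)-(18/5))/6² = 42/25 kN·m
Superposition: R_A = -21489/1000 kN, M_A = -24527/1000 kN·m, R_B = -38511/1000 kN, M_B = 36393/1000 kN·m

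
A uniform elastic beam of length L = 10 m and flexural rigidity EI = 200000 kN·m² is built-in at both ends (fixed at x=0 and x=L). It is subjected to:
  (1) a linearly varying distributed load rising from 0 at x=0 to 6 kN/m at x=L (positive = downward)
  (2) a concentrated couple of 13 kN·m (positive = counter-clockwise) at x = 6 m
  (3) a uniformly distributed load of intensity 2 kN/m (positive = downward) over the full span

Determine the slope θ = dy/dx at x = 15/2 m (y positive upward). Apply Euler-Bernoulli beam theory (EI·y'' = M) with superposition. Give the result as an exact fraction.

Load 1 — triangular load w₀=6 kN/m (0→w₀ over full span):
  θ_1 = -w₀(2x(L-x)(L-2x)(x+2L)+x²(L-x)²)/(120LEI) = -6·(2·(15/2)·(10-(15/2))·(10-2·(15/2))·((15/2)+2·10)+(15/2)²·(10-(15/2))²)/(120·10·200000) = 123/1024000 rad
Load 2 — applied couple M₀=13 kN·m at a=6 m (b=L-a=4):
  θ_2 = (R_Ax²/2 - M_Ax - M₀(x-a))/EI  [x>a] with R_A=234/125, M_A=104/25 = ((234/125)·(15/2)²/2 - (104/25)·(15/2) - 13·((15/2)-6))/200000 = 39/4000000 rad
Load 3 — uniform load w=2 kN/m over full span:
  θ_3 = -wx(L-x)(L-2x)/(12EI) = -2·(15/2)·(10-(15/2))·(10-2·(15/2))/(12·200000) = 1/12800 rad
Superposition: θ = Σ θ_i = 26623/128000000 rad ≈ 0.000208 rad

θ(15/2) = 26623/128000000 rad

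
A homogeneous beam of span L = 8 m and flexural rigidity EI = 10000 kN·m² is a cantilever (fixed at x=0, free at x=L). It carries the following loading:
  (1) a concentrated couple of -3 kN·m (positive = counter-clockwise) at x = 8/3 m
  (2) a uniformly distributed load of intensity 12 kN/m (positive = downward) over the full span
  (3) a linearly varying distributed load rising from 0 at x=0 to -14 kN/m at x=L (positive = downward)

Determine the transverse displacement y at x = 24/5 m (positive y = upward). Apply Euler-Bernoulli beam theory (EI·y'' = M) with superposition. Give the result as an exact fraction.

Load 1 — applied couple M₀=-3 kN·m at a=8/3 m (b=L-a=16/3):
  y_1 = M₀a(2x-a)/(2EI)  [x>a] = (-3)·(8/3)·(2·(24/5)-(8/3))/(2·10000) = -26/9375 m
Load 2 — uniform load w=12 kN/m over full span:
  y_2 = -wx²(x²-4Lx+6L²)/(24EI) = -12·(24/5)²·((24/5)²-4·8·(24/5)+6·8²)/(24·10000) = -114048/390625 m
Load 3 — triangular load w₀=-14 kN/m (0→w₀ over full span):
  y_3 = (w₀Lx³/12-w₀L²x²/6-w₀x⁵/(120L))/EI = ((-14)·8·(24/5)³/12-(-14)·8²·(24/5)²/6-(-14)·(24/5)⁵/(120·8))/10000 = 2388288/9765625 m
Superposition: y = Σ y_i = -1469986/29296875 m ≈ -0.050176 m

y(24/5) = -1469986/29296875 m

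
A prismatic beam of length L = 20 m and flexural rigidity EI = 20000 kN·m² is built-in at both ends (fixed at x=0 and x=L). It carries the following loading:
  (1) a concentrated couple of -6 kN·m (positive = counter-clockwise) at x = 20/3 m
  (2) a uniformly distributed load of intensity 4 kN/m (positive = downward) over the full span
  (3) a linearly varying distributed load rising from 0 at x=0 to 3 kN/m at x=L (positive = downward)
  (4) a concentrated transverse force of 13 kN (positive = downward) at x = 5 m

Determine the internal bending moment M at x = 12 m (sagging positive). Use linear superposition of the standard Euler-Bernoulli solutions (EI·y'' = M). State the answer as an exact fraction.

Load 1 — applied couple M₀=-6 kN·m at a=20/3 m (b=L-a=40/3):
  M_1 = R_Ax - M_A - M₀  [x>a] with R_A=-2/5, M_A=0 = (-2/5)·12 - 0 - (-6) = 6/5 kN·m
Load 2 — uniform load w=4 kN/m over full span:
  M_2 = wLx/2 - wL²/12 - wx²/2 = 4·20·12/2 - 4·20²/12 - 4·12²/2 = 176/3 kN·m
Load 3 — triangular load w₀=3 kN/m (0→w₀ over full span):
  M_3 = 3w₀Lx/20 - w₀L²/30 - w₀x³/(6L) = 3·3·20·12/20 - 3·20²/30 - 3·12³/(6·20) = 124/5 kN·m
Load 4 — point force P=13 kN at a=5 m (b=L-a=15):
  M_4 = Pa²(a+3b)(L-x)/L³ - Pa²b/L²  [x>a] = 13·5²·(5+3·15)·(20-12)/20³ - 13·5²·15/20² = 65/16 kN·m
Superposition: M = Σ M_i = 4259/48 kN·m ≈ 88.729167 kN·m

M(12) = 4259/48 kN·m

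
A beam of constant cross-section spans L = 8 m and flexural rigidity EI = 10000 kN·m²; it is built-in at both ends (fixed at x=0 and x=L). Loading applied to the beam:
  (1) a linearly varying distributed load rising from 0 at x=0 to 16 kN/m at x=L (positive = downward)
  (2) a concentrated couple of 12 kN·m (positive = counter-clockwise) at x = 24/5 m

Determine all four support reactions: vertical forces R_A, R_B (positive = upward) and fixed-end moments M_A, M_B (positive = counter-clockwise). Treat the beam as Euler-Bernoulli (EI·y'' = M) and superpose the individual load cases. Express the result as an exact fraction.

R_A = 534/25 kN, M_A = 2848/75 kN·m, R_B = 1066/25 kN, M_B = -1244/25 kN·m

Load 1 — triangular load w₀=16 kN/m (0→w₀ over full span):
  R_A = 3w₀L/20 = 3·16·8/20 = 96/5 kN
  M_A = w₀L²/30 = 16·8²/30 = 512/15 kN·m
  R_B = 7w₀L/20 = 7·16·8/20 = 224/5 kN
  M_B = -w₀L²/20 = -16·8²/20 = -256/5 kN·m
Load 2 — applied couple M₀=12 kN·m at a=24/5 m (b=L-a=16/5):
  R_A = 6M₀ab/L³ = 6·12·(24/5)·(16/5)/8³ = 54/25 kN
  M_A = M₀b(2a-b)/L² = 12·(16/5)·(2·(24/5)-(16/5))/8² = 96/25 kN·m
  R_B = -6M₀ab/L³ = -6·12·(24/5)·(16/5)/8³ = -54/25 kN
  M_B = M₀a(2b-a)/L² = 12·(24/5)·(2·(16/5)-(24/5))/8² = 36/25 kN·m
Superposition: R_A = 534/25 kN, M_A = 2848/75 kN·m, R_B = 1066/25 kN, M_B = -1244/25 kN·m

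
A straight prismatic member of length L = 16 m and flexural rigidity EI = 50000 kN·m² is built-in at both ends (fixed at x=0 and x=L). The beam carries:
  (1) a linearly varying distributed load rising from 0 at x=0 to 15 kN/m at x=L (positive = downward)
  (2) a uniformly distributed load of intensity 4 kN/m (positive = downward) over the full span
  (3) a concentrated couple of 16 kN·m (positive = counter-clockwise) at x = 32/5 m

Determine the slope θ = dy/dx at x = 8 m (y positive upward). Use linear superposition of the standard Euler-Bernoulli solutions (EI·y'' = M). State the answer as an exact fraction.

θ(8) = -42/78125 rad

Load 1 — triangular load w₀=15 kN/m (0→w₀ over full span):
  θ_1 = -w₀(2x(L-x)(L-2x)(x+2L)+x²(L-x)²)/(120LEI) = -15·(2·8·(16-8)·(16-2·8)·(8+2·16)+8²·(16-8)²)/(120·16·50000) = -2/3125 rad
Load 2 — uniform load w=4 kN/m over full span:
  θ_2 = -wx(L-x)(L-2x)/(12EI) = -4·8·(16-8)·(16-2·8)/(12·50000) = 0 rad
Load 3 — applied couple M₀=16 kN·m at a=32/5 m (b=L-a=48/5):
  θ_3 = (R_Ax²/2 - M_Ax - M₀(x-a))/EI  [x>a] with R_A=36/25, M_A=48/25 = ((36/25)·8²/2 - (48/25)·8 - 16·(8-(32/5)))/50000 = 8/78125 rad
Superposition: θ = Σ θ_i = -42/78125 rad ≈ -0.000538 rad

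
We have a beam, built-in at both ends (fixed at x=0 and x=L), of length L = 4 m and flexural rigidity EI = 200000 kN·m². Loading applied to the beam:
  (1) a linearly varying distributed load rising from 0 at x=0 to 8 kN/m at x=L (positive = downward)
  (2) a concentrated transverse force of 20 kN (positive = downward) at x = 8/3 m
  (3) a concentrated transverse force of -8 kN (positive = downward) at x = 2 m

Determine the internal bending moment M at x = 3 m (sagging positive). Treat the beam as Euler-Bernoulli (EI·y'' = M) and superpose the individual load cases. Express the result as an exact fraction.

M(3) = 553/135 kN·m

Load 1 — triangular load w₀=8 kN/m (0→w₀ over full span):
  M_1 = 3w₀Lx/20 - w₀L²/30 - w₀x³/(6L) = 3·8·4·3/20 - 8·4²/30 - 8·3³/(6·4) = 17/15 kN·m
Load 2 — point force P=20 kN at a=8/3 m (b=L-a=4/3):
  M_2 = Pa²(a+3b)(L-x)/L³ - Pa²b/L²  [x>a] = 20·(8/3)²·((8/3)+3·(4/3))·(4-3)/4³ - 20·(8/3)²·(4/3)/4² = 80/27 kN·m
Load 3 — point force P=-8 kN at a=2 m (b=L-a=2):
  M_3 = Pa²(a+3b)(L-x)/L³ - Pa²b/L²  [x>a] = (-8)·2²·(2+3·2)·(4-3)/4³ - (-8)·2²·2/4² = 0 kN·m
Superposition: M = Σ M_i = 553/135 kN·m ≈ 4.096296 kN·m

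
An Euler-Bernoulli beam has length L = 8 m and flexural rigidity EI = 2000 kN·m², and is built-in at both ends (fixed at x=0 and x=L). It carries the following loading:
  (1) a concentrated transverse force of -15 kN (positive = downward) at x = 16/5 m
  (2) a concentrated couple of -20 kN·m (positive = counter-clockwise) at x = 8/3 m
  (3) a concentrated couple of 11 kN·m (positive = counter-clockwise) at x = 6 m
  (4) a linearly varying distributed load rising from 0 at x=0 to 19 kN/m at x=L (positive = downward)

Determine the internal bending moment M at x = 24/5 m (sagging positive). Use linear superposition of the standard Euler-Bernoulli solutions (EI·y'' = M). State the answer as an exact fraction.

M(24/5) = 166453/6000 kN·m

Load 1 — point force P=-15 kN at a=16/5 m (b=L-a=24/5):
  M_1 = Pa²(a+3b)(L-x)/L³ - Pa²b/L²  [x>a] = (-15)·(16/5)²·((16/5)+3·(24/5))·(8-(24/5))/8³ - (-15)·(16/5)²·(24/5)/8² = -672/125 kN·m
Load 2 — applied couple M₀=-20 kN·m at a=8/3 m (b=L-a=16/3):
  M_2 = R_Ax - M_A - M₀  [x>a] with R_A=-10/3, M_A=0 = (-10/3)·(24/5) - 0 - (-20) = 4 kN·m
Load 3 — applied couple M₀=11 kN·m at a=6 m (b=L-a=2):
  M_3 = R_Ax - M_A  [x≤a] with R_A=99/64, M_A=55/16 = (99/64)·(24/5) - (55/16) = 319/80 kN·m
Load 4 — triangular load w₀=19 kN/m (0→w₀ over full span):
  M_4 = 3w₀Lx/20 - w₀L²/30 - w₀x³/(6L) = 3·19·8·(24/5)/20 - 19·8²/30 - 19·(24/5)³/(6·8) = 9424/375 kN·m
Superposition: M = Σ M_i = 166453/6000 kN·m ≈ 27.742167 kN·m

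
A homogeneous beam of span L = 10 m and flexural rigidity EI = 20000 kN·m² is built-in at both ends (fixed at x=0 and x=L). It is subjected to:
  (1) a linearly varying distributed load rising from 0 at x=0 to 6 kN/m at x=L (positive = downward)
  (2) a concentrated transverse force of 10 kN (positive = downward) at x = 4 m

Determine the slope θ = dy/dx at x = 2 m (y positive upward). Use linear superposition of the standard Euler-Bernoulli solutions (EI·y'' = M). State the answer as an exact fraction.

Load 1 — triangular load w₀=6 kN/m (0→w₀ over full span):
  θ_1 = -w₀(2x(L-x)(L-2x)(x+2L)+x²(L-x)²)/(120LEI) = -6·(2·2·(10-2)·(10-2·2)·(2+2·10)+2²·(10-2)²)/(120·10·20000) = -7/6250 rad
Load 2 — point force P=10 kN at a=4 m (b=L-a=6):
  θ_2 = -Pb²x(2aL-(3a+b)x)/(2L³EI)  [x≤a] = -10·6²·2·(2·4·10-(3·4+6)·2)/(2·10³·20000) = -99/125000 rad
Superposition: θ = Σ θ_i = -239/125000 rad ≈ -0.001912 rad

θ(2) = -239/125000 rad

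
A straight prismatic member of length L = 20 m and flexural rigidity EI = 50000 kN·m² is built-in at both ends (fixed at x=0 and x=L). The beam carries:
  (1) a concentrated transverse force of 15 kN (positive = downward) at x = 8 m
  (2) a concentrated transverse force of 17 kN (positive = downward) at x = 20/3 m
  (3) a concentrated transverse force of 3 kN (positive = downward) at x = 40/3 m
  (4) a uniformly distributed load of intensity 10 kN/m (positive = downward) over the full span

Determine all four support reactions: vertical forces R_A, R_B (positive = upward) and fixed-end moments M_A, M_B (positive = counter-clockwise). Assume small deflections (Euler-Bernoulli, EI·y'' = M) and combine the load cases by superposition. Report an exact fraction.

R_A = 83086/675 kN, M_A = 58232/135 kN·m, R_B = 75539/675 kN, M_B = -53488/135 kN·m

Load 1 — point force P=15 kN at a=8 m (b=L-a=12):
  R_A = Pb²(3a+b)/L³ = 15·12²·(3·8+12)/20³ = 243/25 kN
  M_A = Pab²/L² = 15·8·12²/20² = 216/5 kN·m
  R_B = Pa²(a+3b)/L³ = 15·8²·(8+3·12)/20³ = 132/25 kN
  M_B = -Pa²b/L² = -15·8²·12/20² = -144/5 kN·m
Load 2 — point force P=17 kN at a=20/3 m (b=L-a=40/3):
  R_A = Pb²(3a+b)/L³ = 17·(40/3)²·(3·(20/3)+(40/3))/20³ = 340/27 kN
  M_A = Pab²/L² = 17·(20/3)·(40/3)²/20² = 1360/27 kN·m
  R_B = Pa²(a+3b)/L³ = 17·(20/3)²·((20/3)+3·(40/3))/20³ = 119/27 kN
  M_B = -Pa²b/L² = -17·(20/3)²·(40/3)/20² = -680/27 kN·m
Load 3 — point force P=3 kN at a=40/3 m (b=L-a=20/3):
  R_A = Pb²(3a+b)/L³ = 3·(20/3)²·(3·(40/3)+(20/3))/20³ = 7/9 kN
  M_A = Pab²/L² = 3·(40/3)·(20/3)²/20² = 40/9 kN·m
  R_B = Pa²(a+3b)/L³ = 3·(40/3)²·((40/3)+3·(20/3))/20³ = 20/9 kN
  M_B = -Pa²b/L² = -3·(40/3)²·(20/3)/20² = -80/9 kN·m
Load 4 — uniform load w=10 kN/m over full span:
  R_A = wL/2 = 10·20/2 = 100 kN
  M_A = wL²/12 = 10·20²/12 = 1000/3 kN·m
  R_B = wL/2 = 10·20/2 = 100 kN
  M_B = -wL²/12 = -10·20²/12 = -1000/3 kN·m
Superposition: R_A = 83086/675 kN, M_A = 58232/135 kN·m, R_B = 75539/675 kN, M_B = -53488/135 kN·m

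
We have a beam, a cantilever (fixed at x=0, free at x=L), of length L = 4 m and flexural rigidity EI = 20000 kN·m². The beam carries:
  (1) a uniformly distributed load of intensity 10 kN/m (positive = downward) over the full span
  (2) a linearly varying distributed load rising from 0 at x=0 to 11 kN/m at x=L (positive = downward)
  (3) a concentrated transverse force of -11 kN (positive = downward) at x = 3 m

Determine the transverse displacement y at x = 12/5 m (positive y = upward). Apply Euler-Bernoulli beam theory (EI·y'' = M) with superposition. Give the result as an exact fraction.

Load 1 — uniform load w=10 kN/m over full span:
  y_1 = -wx²(x²-4Lx+6L²)/(24EI) = -10·(12/5)²·((12/5)²-4·4·(12/5)+6·4²)/(24·20000) = -594/78125 m
Load 2 — triangular load w₀=11 kN/m (0→w₀ over full span):
  y_2 = (w₀Lx³/12-w₀L²x²/6-w₀x⁵/(120L))/EI = (11·4·(12/5)³/12-11·4²·(12/5)²/6-11·(12/5)⁵/(120·4))/20000 = -58641/9765625 m
Load 3 — point force P=-11 kN at a=3 m (b=L-a=1):
  y_3 = -Px²(3a-x)/(6EI)  [x≤a] = -(-11)·(12/5)²·(3·3-(12/5))/(6·20000) = 1089/312500 m
Superposition: y = Σ y_i = -395439/39062500 m ≈ -0.010123 m

y(12/5) = -395439/39062500 m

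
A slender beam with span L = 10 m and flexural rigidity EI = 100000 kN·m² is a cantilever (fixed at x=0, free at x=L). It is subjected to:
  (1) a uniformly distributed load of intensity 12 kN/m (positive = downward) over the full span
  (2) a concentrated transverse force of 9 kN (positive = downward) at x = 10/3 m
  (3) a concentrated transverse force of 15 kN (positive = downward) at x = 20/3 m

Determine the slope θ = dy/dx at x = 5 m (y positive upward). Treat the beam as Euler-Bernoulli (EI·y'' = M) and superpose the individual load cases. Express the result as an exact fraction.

Load 1 — uniform load w=12 kN/m over full span:
  θ_1 = -wx(x²-3Lx+3L²)/(6EI) = -12·5·(5²-3·10·5+3·10²)/(6·100000) = -7/400 rad
Load 2 — point force P=9 kN at a=10/3 m (b=L-a=20/3):
  θ_2 = -Pa²/(2EI)  [x>a] = -9·(10/3)²/(2·100000) = -1/2000 rad
Load 3 — point force P=15 kN at a=20/3 m (b=L-a=10/3):
  θ_3 = -Px(2a-x)/(2EI)  [x≤a] = -15·5·(2·(20/3)-5)/(2·100000) = -1/320 rad
Superposition: θ = Σ θ_i = -169/8000 rad ≈ -0.021125 rad

θ(5) = -169/8000 rad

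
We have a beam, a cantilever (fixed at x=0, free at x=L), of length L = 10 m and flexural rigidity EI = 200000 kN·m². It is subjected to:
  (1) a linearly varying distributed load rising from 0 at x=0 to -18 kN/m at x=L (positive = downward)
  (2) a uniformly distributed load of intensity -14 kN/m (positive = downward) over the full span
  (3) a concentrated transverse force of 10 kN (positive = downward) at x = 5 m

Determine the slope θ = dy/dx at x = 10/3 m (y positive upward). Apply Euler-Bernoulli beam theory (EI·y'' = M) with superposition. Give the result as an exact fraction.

Load 1 — triangular load w₀=-18 kN/m (0→w₀ over full span):
  θ_1 = (w₀Lx²/4-w₀L²x/3-w₀x⁴/(24L))/EI = ((-18)·10·(10/3)²/4-(-18)·10²·(10/3)/3-(-18)·(10/3)⁴/(24·10))/200000 = 163/21600 rad
Load 2 — uniform load w=-14 kN/m over full span:
  θ_2 = -wx(x²-3Lx+3L²)/(6EI) = -(-14)·(10/3)·((10/3)²-3·10·(10/3)+3·10²)/(6·200000) = 133/16200 rad
Load 3 — point force P=10 kN at a=5 m (b=L-a=5):
  θ_3 = -Px(2a-x)/(2EI)  [x≤a] = -10·(10/3)·(2·5-(10/3))/(2·200000) = -1/1800 rad
Superposition: θ = Σ θ_i = 197/12960 rad ≈ 0.015201 rad

θ(10/3) = 197/12960 rad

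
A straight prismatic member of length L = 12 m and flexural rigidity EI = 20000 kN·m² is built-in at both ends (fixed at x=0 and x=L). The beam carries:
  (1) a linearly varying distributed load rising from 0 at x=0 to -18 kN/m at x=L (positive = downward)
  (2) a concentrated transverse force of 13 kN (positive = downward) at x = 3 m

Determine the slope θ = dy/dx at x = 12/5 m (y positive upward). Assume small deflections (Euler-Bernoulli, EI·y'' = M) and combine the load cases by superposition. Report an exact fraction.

θ(12/5) = 118827/25000000 rad

Load 1 — triangular load w₀=-18 kN/m (0→w₀ over full span):
  θ_1 = -w₀(2x(L-x)(L-2x)(x+2L)+x²(L-x)²)/(120LEI) = -(-18)·(2·(12/5)·(12-(12/5))·(12-2·(12/5))·((12/5)+2·12)+(12/5)²·(12-(12/5))²)/(120·12·20000) = 2268/390625 rad
Load 2 — point force P=13 kN at a=3 m (b=L-a=9):
  θ_2 = -Pb²x(2aL-(3a+b)x)/(2L³EI)  [x≤a] = -13·9²·(12/5)·(2·3·12-(3·3+9)·(12/5))/(2·12³·20000) = -1053/1000000 rad
Superposition: θ = Σ θ_i = 118827/25000000 rad ≈ 0.004753 rad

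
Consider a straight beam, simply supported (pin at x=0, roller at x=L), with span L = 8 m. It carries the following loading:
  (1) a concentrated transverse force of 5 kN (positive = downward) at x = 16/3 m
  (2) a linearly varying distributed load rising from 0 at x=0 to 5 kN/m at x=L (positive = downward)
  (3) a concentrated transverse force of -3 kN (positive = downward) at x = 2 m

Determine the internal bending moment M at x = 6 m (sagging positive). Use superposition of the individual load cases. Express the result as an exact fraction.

Load 1 — point force P=5 kN at a=16/3 m (b=L-a=8/3):
  M_1 = Pa(L-x)/L  [x>a] = 5·(16/3)·(8-6)/8 = 20/3 kN·m
Load 2 — triangular load w₀=5 kN/m (0→w₀ over full span):
  M_2 = w₀Lx/6 - w₀x³/(6L) = 5·8·6/6 - 5·6³/(6·8) = 35/2 kN·m
Load 3 — point force P=-3 kN at a=2 m (b=L-a=6):
  M_3 = Pa(L-x)/L  [x>a] = (-3)·2·(8-6)/8 = -3/2 kN·m
Superposition: M = Σ M_i = 68/3 kN·m ≈ 22.666667 kN·m

M(6) = 68/3 kN·m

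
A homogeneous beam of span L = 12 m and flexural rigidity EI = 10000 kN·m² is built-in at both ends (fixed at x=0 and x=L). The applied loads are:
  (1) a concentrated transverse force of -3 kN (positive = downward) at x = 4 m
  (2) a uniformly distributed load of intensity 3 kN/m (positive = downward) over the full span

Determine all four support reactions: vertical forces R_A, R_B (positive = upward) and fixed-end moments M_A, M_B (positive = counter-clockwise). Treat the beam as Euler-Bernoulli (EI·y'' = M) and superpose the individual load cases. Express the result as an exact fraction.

Load 1 — point force P=-3 kN at a=4 m (b=L-a=8):
  R_A = Pb²(3a+b)/L³ = (-3)·8²·(3·4+8)/12³ = -20/9 kN
  M_A = Pab²/L² = (-3)·4·8²/12² = -16/3 kN·m
  R_B = Pa²(a+3b)/L³ = (-3)·4²·(4+3·8)/12³ = -7/9 kN
  M_B = -Pa²b/L² = -(-3)·4²·8/12² = 8/3 kN·m
Load 2 — uniform load w=3 kN/m over full span:
  R_A = wL/2 = 3·12/2 = 18 kN
  M_A = wL²/12 = 3·12²/12 = 36 kN·m
  R_B = wL/2 = 3·12/2 = 18 kN
  M_B = -wL²/12 = -3·12²/12 = -36 kN·m
Superposition: R_A = 142/9 kN, M_A = 92/3 kN·m, R_B = 155/9 kN, M_B = -100/3 kN·m

R_A = 142/9 kN, M_A = 92/3 kN·m, R_B = 155/9 kN, M_B = -100/3 kN·m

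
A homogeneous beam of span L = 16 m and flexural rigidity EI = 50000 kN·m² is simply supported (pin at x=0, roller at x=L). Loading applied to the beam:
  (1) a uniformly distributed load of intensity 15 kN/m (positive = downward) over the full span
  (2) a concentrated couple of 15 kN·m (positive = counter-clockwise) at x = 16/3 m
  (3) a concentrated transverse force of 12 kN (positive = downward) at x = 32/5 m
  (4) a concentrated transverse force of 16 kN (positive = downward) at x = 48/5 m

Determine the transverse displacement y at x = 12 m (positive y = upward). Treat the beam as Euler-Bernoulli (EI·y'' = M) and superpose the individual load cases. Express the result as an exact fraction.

y(12) = -1988707/9375000 m

Load 1 — uniform load w=15 kN/m over full span:
  y_1 = -wx(L³-2Lx²+x³)/(24EI) = -15·12·(16³-2·16·12²+12³)/(24·50000) = -114/625 m
Load 2 — applied couple M₀=15 kN·m at a=16/3 m (b=L-a=32/3):
  y_2 = (M₀x³/(6L)-M₀(x-a)²/2+C₁x)/EI  [x>a] with C₁=M₀(3b²-L²)/(6L)=40/3 = (15·12³/(6·16)-15·(12-(16/3))²/2+(40/3)·12)/50000 = 29/15000 m
Load 3 — point force P=12 kN at a=32/5 m (b=L-a=48/5):
  y_3 = -Pa(L-x)(2Lx-a²-x²)/(6LEI)  [x>a] = -12·(32/5)·(16-12)·(2·16·12-(32/5)²-12²)/(6·16·50000) = -4976/390625 m
Load 4 — point force P=16 kN at a=48/5 m (b=L-a=32/5):
  y_4 = -Pa(L-x)(2Lx-a²-x²)/(6LEI)  [x>a] = -16·(48/5)·(16-12)·(2·16·12-(48/5)²-12²)/(6·16·50000) = -7392/390625 m
Superposition: y = Σ y_i = -1988707/9375000 m ≈ -0.212129 m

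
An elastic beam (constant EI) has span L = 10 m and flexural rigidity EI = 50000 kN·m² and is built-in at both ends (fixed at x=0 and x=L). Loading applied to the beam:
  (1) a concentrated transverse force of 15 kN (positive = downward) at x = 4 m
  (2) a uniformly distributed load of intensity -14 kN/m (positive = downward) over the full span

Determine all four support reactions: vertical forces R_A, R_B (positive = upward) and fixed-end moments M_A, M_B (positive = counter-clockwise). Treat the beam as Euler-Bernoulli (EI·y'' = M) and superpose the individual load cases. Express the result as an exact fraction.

Load 1 — point force P=15 kN at a=4 m (b=L-a=6):
  R_A = Pb²(3a+b)/L³ = 15·6²·(3·4+6)/10³ = 243/25 kN
  M_A = Pab²/L² = 15·4·6²/10² = 108/5 kN·m
  R_B = Pa²(a+3b)/L³ = 15·4²·(4+3·6)/10³ = 132/25 kN
  M_B = -Pa²b/L² = -15·4²·6/10² = -72/5 kN·m
Load 2 — uniform load w=-14 kN/m over full span:
  R_A = wL/2 = (-14)·10/2 = -70 kN
  M_A = wL²/12 = (-14)·10²/12 = -350/3 kN·m
  R_B = wL/2 = (-14)·10/2 = -70 kN
  M_B = -wL²/12 = -(-14)·10²/12 = 350/3 kN·m
Superposition: R_A = -1507/25 kN, M_A = -1426/15 kN·m, R_B = -1618/25 kN, M_B = 1534/15 kN·m

R_A = -1507/25 kN, M_A = -1426/15 kN·m, R_B = -1618/25 kN, M_B = 1534/15 kN·m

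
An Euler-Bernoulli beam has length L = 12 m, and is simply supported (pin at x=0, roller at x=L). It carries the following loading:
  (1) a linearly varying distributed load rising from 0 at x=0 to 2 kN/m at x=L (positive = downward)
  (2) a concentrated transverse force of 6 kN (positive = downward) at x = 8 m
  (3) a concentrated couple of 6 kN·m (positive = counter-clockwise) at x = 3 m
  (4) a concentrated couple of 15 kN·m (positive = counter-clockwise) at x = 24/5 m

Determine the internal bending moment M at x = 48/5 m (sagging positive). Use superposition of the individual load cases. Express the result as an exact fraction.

M(48/5) = 2403/125 kN·m

Load 1 — triangular load w₀=2 kN/m (0→w₀ over full span):
  M_1 = w₀Lx/6 - w₀x³/(6L) = 2·12·(48/5)/6 - 2·(48/5)³/(6·12) = 1728/125 kN·m
Load 2 — point force P=6 kN at a=8 m (b=L-a=4):
  M_2 = Pa(L-x)/L  [x>a] = 6·8·(12-(48/5))/12 = 48/5 kN·m
Load 3 — applied couple M₀=6 kN·m at a=3 m (b=L-a=9):
  M_3 = M₀x/L - M₀  [x>a] = 6·(48/5)/12 - 6 = -6/5 kN·m
Load 4 — applied couple M₀=15 kN·m at a=24/5 m (b=L-a=36/5):
  M_4 = M₀x/L - M₀  [x>a] = 15·(48/5)/12 - 15 = -3 kN·m
Superposition: M = Σ M_i = 2403/125 kN·m ≈ 19.224000 kN·m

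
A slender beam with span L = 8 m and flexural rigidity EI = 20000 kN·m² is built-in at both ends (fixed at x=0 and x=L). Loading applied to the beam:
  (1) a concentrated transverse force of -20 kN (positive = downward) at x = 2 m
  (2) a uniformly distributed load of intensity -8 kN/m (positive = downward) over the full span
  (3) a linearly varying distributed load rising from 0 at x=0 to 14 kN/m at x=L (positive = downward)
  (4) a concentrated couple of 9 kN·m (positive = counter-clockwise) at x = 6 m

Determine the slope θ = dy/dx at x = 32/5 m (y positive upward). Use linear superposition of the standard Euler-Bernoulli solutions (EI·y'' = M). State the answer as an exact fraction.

Load 1 — point force P=-20 kN at a=2 m (b=L-a=6):
  θ_1 = Pa²(L-x)(2bL-(3b+a)(L-x))/(2L³EI)  [x>a] = (-20)·2²·(8-(32/5))·(2·6·8-(3·6+2)·(8-(32/5)))/(2·8³·20000) = -1/2500 rad
Load 2 — uniform load w=-8 kN/m over full span:
  θ_2 = -wx(L-x)(L-2x)/(12EI) = -(-8)·(32/5)·(8-(32/5))·(8-2·(32/5))/(12·20000) = -128/78125 rad
Load 3 — triangular load w₀=14 kN/m (0→w₀ over full span):
  θ_3 = -w₀(2x(L-x)(L-2x)(x+2L)+x²(L-x)²)/(120LEI) = -14·(2·(32/5)·(8-(32/5))·(8-2·(32/5))·((32/5)+2·8)+(32/5)²·(8-(32/5))²)/(120·8·20000) = 1792/1171875 rad
Load 4 — applied couple M₀=9 kN·m at a=6 m (b=L-a=2):
  θ_4 = (R_Ax²/2 - M_Ax - M₀(x-a))/EI  [x>a] with R_A=81/64, M_A=45/16 = ((81/64)·(32/5)²/2 - (45/16)·(32/5) - 9·((32/5)-6))/20000 = 27/125000 rad
Superposition: θ = Σ θ_i = -2749/9375000 rad ≈ -0.000293 rad

θ(32/5) = -2749/9375000 rad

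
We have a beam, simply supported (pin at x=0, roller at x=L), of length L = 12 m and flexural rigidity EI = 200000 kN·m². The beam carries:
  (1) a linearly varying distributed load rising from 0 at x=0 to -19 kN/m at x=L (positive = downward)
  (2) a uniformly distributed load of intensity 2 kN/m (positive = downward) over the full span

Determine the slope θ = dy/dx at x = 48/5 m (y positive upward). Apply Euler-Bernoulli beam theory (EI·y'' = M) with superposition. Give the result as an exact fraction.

Load 1 — triangular load w₀=-19 kN/m (0→w₀ over full span):
  θ_1 = -w₀(7L⁴-30L²x²+15x⁴)/(360LEI) = -(-19)·(7·12⁴-30·12²·(48/5)²+15·(48/5)⁴)/(360·12·200000) = -43149/15625000 rad
Load 2 — uniform load w=2 kN/m over full span:
  θ_2 = -w(L³-6Lx²+4x³)/(24EI) = -2·(12³-6·12·(48/5)²+4·(48/5)³)/(24·200000) = 891/1562500 rad
Superposition: θ = Σ θ_i = -34239/15625000 rad ≈ -0.002191 rad

θ(48/5) = -34239/15625000 rad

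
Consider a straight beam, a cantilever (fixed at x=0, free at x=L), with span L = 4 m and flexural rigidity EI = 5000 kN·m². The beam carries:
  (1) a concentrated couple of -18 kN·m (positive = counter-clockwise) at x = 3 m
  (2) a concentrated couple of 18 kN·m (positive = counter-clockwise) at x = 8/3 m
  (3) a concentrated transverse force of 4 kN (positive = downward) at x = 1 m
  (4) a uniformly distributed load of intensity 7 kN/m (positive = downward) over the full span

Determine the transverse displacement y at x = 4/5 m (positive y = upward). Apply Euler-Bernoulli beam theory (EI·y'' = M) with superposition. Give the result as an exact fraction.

Load 1 — applied couple M₀=-18 kN·m at a=3 m (b=L-a=1):
  y_1 = M₀x²/(2EI)  [x≤a] = (-18)·(4/5)²/(2·5000) = -18/15625 m
Load 2 — applied couple M₀=18 kN·m at a=8/3 m (b=L-a=4/3):
  y_2 = M₀x²/(2EI)  [x≤a] = 18·(4/5)²/(2·5000) = 18/15625 m
Load 3 — point force P=4 kN at a=1 m (b=L-a=3):
  y_3 = -Px²(3a-x)/(6EI)  [x≤a] = -4·(4/5)²·(3·1-(4/5))/(6·5000) = -44/234375 m
Load 4 — uniform load w=7 kN/m over full span:
  y_4 = -wx²(x²-4Lx+6L²)/(24EI) = -7·(4/5)²·((4/5)²-4·4·(4/5)+6·4²)/(24·5000) = -3668/1171875 m
Superposition: y = Σ y_i = -1296/390625 m ≈ -0.003318 m

y(4/5) = -1296/390625 m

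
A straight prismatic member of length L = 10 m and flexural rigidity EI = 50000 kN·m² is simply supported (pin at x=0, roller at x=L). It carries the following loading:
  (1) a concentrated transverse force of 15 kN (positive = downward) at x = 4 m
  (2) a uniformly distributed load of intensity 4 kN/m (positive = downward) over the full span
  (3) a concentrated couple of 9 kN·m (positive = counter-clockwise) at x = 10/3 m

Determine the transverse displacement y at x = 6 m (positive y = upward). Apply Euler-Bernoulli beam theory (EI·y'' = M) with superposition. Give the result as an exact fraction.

Load 1 — point force P=15 kN at a=4 m (b=L-a=6):
  y_1 = -Pa(L-x)(2Lx-a²-x²)/(6LEI)  [x>a] = -15·4·(10-6)·(2·10·6-4²-6²)/(6·10·50000) = -17/3125 m
Load 2 — uniform load w=4 kN/m over full span:
  y_2 = -wx(L³-2Lx²+x³)/(24EI) = -4·6·(10³-2·10·6²+6³)/(24·50000) = -31/3125 m
Load 3 — applied couple M₀=9 kN·m at a=10/3 m (b=L-a=20/3):
  y_3 = (M₀x³/(6L)-M₀(x-a)²/2+C₁x)/EI  [x>a] with C₁=M₀(3b²-L²)/(6L)=5 = (9·6³/(6·10)-9·(6-(10/3))²/2+5·6)/50000 = 19/31250 m
Superposition: y = Σ y_i = -461/31250 m ≈ -0.014752 m

y(6) = -461/31250 m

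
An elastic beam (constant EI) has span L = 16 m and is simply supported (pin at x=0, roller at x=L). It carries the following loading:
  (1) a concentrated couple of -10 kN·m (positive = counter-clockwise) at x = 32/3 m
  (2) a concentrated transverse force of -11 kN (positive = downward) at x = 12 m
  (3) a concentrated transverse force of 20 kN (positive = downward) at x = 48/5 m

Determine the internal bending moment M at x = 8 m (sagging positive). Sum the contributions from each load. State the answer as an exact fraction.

Load 1 — applied couple M₀=-10 kN·m at a=32/3 m (b=L-a=16/3):
  M_1 = M₀x/L  [x≤a] = (-10)·8/16 = -5 kN·m
Load 2 — point force P=-11 kN at a=12 m (b=L-a=4):
  M_2 = Pbx/L  [x≤a] = (-11)·4·8/16 = -22 kN·m
Load 3 — point force P=20 kN at a=48/5 m (b=L-a=32/5):
  M_3 = Pbx/L  [x≤a] = 20·(32/5)·8/16 = 64 kN·m
Superposition: M = Σ M_i = 37 kN·m ≈ 37.000000 kN·m

M(8) = 37 kN·m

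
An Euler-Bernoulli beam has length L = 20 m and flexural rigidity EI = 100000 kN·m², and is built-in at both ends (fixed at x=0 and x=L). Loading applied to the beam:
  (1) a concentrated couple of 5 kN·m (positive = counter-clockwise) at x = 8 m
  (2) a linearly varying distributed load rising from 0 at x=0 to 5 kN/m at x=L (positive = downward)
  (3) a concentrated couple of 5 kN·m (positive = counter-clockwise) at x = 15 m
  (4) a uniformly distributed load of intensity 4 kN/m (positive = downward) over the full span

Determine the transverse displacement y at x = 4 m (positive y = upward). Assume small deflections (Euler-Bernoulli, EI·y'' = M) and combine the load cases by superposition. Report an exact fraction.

Load 1 — applied couple M₀=5 kN·m at a=8 m (b=L-a=12):
  y_1 = (R_Ax³/6 - M_Ax²/2)/EI  [x≤a] with R_A=9/25, M_A=3/5 = ((9/25)·4³/6 - (3/5)·4²/2)/100000 = -3/312500 m
Load 2 — triangular load w₀=5 kN/m (0→w₀ over full span):
  y_2 = -w₀x²(L-x)²(x+2L)/(120LEI) = -5·4²·(20-4)²·(4+2·20)/(120·20·100000) = -176/46875 m
Load 3 — applied couple M₀=5 kN·m at a=15 m (b=L-a=5):
  y_3 = (R_Ax³/6 - M_Ax²/2)/EI  [x≤a] with R_A=9/32, M_A=25/16 = ((9/32)·4³/6 - (25/16)·4²/2)/100000 = -19/200000 m
Load 4 — uniform load w=4 kN/m over full span:
  y_4 = -wx²(L-x)²/(24EI) = -4·4²·(20-4)²/(24·100000) = -64/9375 m
Superposition: y = Σ y_i = -160289/15000000 m ≈ -0.010686 m

y(4) = -160289/15000000 m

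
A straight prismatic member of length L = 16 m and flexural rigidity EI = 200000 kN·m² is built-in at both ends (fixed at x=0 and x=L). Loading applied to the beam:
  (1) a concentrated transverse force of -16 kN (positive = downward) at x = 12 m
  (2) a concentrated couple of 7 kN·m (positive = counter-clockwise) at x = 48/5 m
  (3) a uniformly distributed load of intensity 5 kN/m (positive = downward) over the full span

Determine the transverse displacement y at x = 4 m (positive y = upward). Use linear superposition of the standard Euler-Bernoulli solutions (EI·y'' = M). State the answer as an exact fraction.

y(4) = -791/375000 m

Load 1 — point force P=-16 kN at a=12 m (b=L-a=4):
  y_1 = -Pb²x²(3aL-(3a+b)x)/(6L³EI)  [x≤a] = -(-16)·4²·4²·(3·12·16-(3·12+4)·4)/(6·16³·200000) = 13/37500 m
Load 2 — applied couple M₀=7 kN·m at a=48/5 m (b=L-a=32/5):
  y_2 = (R_Ax³/6 - M_Ax²/2)/EI  [x≤a] with R_A=63/100, M_A=56/25 = ((63/100)·4³/6 - (56/25)·4²/2)/200000 = -7/125000 m
Load 3 — uniform load w=5 kN/m over full span:
  y_3 = -wx²(L-x)²/(24EI) = -5·4²·(16-4)²/(24·200000) = -3/1250 m
Superposition: y = Σ y_i = -791/375000 m ≈ -0.002109 m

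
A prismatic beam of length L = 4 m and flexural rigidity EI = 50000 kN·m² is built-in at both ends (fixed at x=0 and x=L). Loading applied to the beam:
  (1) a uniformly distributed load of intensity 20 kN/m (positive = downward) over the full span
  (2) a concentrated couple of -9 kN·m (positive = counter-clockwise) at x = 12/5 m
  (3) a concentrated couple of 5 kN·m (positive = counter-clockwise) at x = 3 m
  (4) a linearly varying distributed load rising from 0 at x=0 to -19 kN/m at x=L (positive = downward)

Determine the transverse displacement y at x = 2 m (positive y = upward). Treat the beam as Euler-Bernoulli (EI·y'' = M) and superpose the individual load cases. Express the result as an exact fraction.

Load 1 — uniform load w=20 kN/m over full span:
  y_1 = -wx²(L-x)²/(24EI) = -20·2²·(4-2)²/(24·50000) = -1/3750 m
Load 2 — applied couple M₀=-9 kN·m at a=12/5 m (b=L-a=8/5):
  y_2 = (R_Ax³/6 - M_Ax²/2)/EI  [x≤a] with R_A=-81/25, M_A=-72/25 = ((-81/25)·2³/6 - (-72/25)·2²/2)/50000 = 9/312500 m
Load 3 — applied couple M₀=5 kN·m at a=3 m (b=L-a=1):
  y_3 = (R_Ax³/6 - M_Ax²/2)/EI  [x≤a] with R_A=45/32, M_A=25/16 = ((45/32)·2³/6 - (25/16)·2²/2)/50000 = -1/40000 m
Load 4 — triangular load w₀=-19 kN/m (0→w₀ over full span):
  y_4 = -w₀x²(L-x)²(x+2L)/(120LEI) = -(-19)·2²·(4-2)²·(2+2·4)/(120·4·50000) = 19/150000 m
Superposition: y = Σ y_i = -681/5000000 m ≈ -0.000136 m

y(2) = -681/5000000 m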